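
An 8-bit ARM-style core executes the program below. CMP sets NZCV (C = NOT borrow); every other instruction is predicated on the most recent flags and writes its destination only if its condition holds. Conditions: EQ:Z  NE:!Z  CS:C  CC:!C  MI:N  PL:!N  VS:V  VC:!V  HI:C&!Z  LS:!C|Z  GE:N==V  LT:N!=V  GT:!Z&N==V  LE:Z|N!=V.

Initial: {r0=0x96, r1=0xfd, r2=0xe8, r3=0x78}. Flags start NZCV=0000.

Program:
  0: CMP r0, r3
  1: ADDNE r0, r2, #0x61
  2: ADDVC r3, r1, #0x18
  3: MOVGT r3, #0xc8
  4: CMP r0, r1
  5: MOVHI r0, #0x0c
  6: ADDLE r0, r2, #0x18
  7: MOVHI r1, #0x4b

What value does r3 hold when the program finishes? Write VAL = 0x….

VAL = 0x78

[0] flags=0011 → (cmp)
[1] flags=0011 NE?T → r0=0x49
[2] flags=0011 VC?F → skip
[3] flags=0011 GT?F → skip
[4] flags=0000 → (cmp)
[5] flags=0000 HI?F → skip
[6] flags=0000 LE?F → skip
[7] flags=0000 HI?F → skip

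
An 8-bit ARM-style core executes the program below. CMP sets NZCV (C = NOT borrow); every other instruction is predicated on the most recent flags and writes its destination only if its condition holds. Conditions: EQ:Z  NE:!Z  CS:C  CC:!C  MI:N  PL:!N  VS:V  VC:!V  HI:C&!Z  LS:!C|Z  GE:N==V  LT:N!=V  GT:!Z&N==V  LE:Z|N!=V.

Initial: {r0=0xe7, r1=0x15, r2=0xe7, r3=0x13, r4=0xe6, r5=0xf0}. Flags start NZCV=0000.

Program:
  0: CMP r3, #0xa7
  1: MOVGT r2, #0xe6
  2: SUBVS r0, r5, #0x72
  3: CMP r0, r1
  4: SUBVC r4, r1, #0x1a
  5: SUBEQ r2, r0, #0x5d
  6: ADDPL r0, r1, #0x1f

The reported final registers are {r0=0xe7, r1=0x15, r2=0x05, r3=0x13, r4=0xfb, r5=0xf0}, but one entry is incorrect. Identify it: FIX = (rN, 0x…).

FIX = (r2, 0xe6)

[0] flags=0000 → (cmp)
[1] flags=0000 GT?T → r2=0xe6
[2] flags=0000 VS?F → skip
[3] flags=1010 → (cmp)
[4] flags=1010 VC?T → r4=0xfb
[5] flags=1010 EQ?F → skip
[6] flags=1010 PL?F → skip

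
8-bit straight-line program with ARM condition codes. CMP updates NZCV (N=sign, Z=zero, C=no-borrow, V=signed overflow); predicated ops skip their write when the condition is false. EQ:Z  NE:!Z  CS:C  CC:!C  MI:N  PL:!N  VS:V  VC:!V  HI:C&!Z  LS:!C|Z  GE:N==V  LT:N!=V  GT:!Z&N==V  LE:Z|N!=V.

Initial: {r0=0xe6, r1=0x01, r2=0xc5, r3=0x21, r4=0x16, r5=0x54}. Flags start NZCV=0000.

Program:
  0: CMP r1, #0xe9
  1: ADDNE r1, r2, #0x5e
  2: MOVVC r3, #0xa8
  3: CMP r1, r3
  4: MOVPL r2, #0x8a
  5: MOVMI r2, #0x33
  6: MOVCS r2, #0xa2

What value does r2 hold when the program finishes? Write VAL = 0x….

VAL = 0x8a

0: ✓ CMP  NZCV=0000
1: ✓ ADDNE  r1←0x23
2: ✓ MOVVC  r3←0xa8
3: ✓ CMP  NZCV=0000
4: ✓ MOVPL  r2←0x8a
5: · MOVMI
6: · MOVCS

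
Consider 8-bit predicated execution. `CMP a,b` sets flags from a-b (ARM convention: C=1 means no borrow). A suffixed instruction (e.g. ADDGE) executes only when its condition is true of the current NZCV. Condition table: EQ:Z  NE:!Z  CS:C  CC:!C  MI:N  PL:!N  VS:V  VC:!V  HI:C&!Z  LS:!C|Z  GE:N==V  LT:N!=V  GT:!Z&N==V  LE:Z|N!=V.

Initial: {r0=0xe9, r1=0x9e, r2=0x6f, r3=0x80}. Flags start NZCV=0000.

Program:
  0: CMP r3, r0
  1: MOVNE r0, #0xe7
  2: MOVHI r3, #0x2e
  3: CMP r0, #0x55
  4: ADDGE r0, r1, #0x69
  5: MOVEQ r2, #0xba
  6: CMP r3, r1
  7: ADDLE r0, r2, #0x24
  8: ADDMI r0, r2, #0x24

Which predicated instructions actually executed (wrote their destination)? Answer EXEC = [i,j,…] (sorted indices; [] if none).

[0] flags=1000 → (cmp)
[1] flags=1000 NE?T → r0=0xe7
[2] flags=1000 HI?F → skip
[3] flags=1010 → (cmp)
[4] flags=1010 GE?F → skip
[5] flags=1010 EQ?F → skip
[6] flags=1000 → (cmp)
[7] flags=1000 LE?T → r0=0x93
[8] flags=1000 MI?T → r0=0x93

EXEC = [1,7,8]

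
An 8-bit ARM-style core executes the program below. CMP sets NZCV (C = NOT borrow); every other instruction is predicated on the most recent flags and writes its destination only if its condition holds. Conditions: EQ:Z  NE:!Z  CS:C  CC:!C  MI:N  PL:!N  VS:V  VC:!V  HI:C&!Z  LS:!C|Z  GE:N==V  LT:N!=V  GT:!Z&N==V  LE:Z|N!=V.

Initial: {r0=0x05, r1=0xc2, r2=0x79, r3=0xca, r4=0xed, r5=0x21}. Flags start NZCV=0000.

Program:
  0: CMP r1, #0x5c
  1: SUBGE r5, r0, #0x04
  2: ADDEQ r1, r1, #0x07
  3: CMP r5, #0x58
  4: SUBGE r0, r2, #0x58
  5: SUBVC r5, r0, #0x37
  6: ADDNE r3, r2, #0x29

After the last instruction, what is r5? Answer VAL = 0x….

VAL = 0xce

0: ✓ CMP  NZCV=0011
1: · SUBGE
2: · ADDEQ
3: ✓ CMP  NZCV=1000
4: · SUBGE
5: ✓ SUBVC  r5←0xce
6: ✓ ADDNE  r3←0xa2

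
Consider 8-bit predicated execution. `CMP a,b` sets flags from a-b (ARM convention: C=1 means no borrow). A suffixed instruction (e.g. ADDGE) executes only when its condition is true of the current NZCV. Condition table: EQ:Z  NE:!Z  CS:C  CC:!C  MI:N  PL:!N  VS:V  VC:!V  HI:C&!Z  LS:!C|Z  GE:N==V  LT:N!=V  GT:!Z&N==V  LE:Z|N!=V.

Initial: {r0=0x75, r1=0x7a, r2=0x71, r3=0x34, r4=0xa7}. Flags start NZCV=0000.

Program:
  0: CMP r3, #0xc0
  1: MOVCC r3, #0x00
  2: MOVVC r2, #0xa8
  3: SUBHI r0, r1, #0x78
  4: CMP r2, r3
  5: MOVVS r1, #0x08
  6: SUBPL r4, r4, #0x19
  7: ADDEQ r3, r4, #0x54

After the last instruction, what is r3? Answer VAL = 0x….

0: ✓ CMP  NZCV=0000
1: ✓ MOVCC  r3←0x00
2: ✓ MOVVC  r2←0xa8
3: · SUBHI
4: ✓ CMP  NZCV=1010
5: · MOVVS
6: · SUBPL
7: · ADDEQ

VAL = 0x00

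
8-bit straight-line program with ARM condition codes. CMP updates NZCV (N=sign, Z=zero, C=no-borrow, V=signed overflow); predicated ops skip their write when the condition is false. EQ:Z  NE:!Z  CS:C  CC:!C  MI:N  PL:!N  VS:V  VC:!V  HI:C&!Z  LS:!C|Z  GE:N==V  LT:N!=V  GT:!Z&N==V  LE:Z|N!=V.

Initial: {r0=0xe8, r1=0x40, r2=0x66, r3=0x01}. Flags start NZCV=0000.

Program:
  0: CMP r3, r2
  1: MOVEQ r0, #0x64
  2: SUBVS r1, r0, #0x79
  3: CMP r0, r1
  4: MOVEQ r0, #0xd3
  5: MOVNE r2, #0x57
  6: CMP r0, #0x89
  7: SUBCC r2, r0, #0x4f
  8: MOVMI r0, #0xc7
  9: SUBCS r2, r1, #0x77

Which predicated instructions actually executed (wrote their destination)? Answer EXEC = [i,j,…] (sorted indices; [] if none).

EXEC = [5,9]

0: ✓ CMP  NZCV=1000
1: · MOVEQ
2: · SUBVS
3: ✓ CMP  NZCV=1010
4: · MOVEQ
5: ✓ MOVNE  r2←0x57
6: ✓ CMP  NZCV=0010
7: · SUBCC
8: · MOVMI
9: ✓ SUBCS  r2←0xc9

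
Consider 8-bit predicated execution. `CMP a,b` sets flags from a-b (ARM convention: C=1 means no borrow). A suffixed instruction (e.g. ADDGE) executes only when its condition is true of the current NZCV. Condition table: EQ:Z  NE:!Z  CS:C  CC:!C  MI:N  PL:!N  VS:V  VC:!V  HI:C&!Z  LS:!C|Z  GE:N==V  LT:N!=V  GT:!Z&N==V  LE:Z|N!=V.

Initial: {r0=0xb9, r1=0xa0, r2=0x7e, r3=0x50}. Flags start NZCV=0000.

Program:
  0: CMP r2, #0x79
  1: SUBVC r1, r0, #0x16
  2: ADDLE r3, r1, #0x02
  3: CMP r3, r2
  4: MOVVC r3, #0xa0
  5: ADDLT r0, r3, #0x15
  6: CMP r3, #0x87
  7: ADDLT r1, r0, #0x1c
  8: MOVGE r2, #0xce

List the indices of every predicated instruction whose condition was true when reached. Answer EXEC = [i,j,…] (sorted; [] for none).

[0] flags=0010 → (cmp)
[1] flags=0010 VC?T → r1=0xa3
[2] flags=0010 LE?F → skip
[3] flags=1000 → (cmp)
[4] flags=1000 VC?T → r3=0xa0
[5] flags=1000 LT?T → r0=0xb5
[6] flags=0010 → (cmp)
[7] flags=0010 LT?F → skip
[8] flags=0010 GE?T → r2=0xce

EXEC = [1,4,5,8]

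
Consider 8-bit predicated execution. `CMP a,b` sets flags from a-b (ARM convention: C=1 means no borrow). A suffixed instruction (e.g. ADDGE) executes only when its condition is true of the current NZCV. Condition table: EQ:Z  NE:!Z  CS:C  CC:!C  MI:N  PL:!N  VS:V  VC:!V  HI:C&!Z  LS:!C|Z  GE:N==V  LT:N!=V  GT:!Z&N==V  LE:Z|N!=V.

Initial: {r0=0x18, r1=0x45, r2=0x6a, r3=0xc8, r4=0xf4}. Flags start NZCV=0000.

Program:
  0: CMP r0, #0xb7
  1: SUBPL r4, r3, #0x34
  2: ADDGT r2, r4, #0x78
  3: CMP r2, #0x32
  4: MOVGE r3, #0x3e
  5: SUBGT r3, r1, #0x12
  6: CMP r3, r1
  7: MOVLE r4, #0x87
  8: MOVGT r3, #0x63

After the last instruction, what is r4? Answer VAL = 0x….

VAL = 0x87

0: ✓ CMP  NZCV=0000
1: ✓ SUBPL  r4←0x94
2: ✓ ADDGT  r2←0x0c
3: ✓ CMP  NZCV=1000
4: · MOVGE
5: · SUBGT
6: ✓ CMP  NZCV=1010
7: ✓ MOVLE  r4←0x87
8: · MOVGT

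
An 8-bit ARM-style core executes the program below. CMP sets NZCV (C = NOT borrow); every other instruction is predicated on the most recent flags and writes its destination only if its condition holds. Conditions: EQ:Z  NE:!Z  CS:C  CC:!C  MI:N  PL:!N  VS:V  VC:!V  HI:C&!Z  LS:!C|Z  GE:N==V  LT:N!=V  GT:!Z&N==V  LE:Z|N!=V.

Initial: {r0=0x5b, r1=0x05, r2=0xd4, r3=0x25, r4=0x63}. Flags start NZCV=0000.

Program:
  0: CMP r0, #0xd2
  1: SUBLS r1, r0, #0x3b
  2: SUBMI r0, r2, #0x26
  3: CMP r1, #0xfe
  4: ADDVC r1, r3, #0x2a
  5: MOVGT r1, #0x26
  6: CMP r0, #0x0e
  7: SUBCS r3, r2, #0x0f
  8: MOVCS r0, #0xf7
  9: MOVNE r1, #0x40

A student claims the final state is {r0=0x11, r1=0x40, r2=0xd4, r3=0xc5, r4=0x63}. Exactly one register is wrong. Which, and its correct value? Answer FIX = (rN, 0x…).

FIX = (r0, 0xf7)

0: ✓ CMP  NZCV=1001
1: ✓ SUBLS  r1←0x20
2: ✓ SUBMI  r0←0xae
3: ✓ CMP  NZCV=0000
4: ✓ ADDVC  r1←0x4f
5: ✓ MOVGT  r1←0x26
6: ✓ CMP  NZCV=1010
7: ✓ SUBCS  r3←0xc5
8: ✓ MOVCS  r0←0xf7
9: ✓ MOVNE  r1←0x40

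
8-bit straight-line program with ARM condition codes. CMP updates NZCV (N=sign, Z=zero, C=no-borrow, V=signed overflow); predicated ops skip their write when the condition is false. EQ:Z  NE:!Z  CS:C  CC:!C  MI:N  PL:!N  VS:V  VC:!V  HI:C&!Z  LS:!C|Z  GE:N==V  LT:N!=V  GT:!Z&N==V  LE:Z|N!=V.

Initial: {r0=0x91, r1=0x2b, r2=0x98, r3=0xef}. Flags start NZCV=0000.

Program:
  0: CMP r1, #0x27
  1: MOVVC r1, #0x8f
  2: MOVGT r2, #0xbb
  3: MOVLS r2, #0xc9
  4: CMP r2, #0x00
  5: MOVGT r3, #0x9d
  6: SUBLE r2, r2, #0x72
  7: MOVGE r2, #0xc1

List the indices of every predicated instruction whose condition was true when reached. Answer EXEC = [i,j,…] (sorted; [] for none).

0: ✓ CMP  NZCV=0010
1: ✓ MOVVC  r1←0x8f
2: ✓ MOVGT  r2←0xbb
3: · MOVLS
4: ✓ CMP  NZCV=1010
5: · MOVGT
6: ✓ SUBLE  r2←0x49
7: · MOVGE

EXEC = [1,2,6]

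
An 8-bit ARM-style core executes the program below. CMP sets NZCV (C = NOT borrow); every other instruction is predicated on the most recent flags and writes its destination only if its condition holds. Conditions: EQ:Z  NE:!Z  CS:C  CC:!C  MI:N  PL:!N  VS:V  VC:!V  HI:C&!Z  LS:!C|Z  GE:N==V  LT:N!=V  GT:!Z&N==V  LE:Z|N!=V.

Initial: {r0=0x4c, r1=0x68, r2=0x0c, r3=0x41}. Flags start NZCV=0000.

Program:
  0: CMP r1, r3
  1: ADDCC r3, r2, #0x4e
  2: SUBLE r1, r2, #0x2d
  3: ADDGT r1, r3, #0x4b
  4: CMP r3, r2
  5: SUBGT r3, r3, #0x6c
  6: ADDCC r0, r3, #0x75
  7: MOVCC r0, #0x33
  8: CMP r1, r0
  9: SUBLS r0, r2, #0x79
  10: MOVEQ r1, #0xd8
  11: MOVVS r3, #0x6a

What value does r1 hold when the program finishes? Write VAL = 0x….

VAL = 0x8c

[0] flags=0010 → (cmp)
[1] flags=0010 CC?F → skip
[2] flags=0010 LE?F → skip
[3] flags=0010 GT?T → r1=0x8c
[4] flags=0010 → (cmp)
[5] flags=0010 GT?T → r3=0xd5
[6] flags=0010 CC?F → skip
[7] flags=0010 CC?F → skip
[8] flags=0011 → (cmp)
[9] flags=0011 LS?F → skip
[10] flags=0011 EQ?F → skip
[11] flags=0011 VS?T → r3=0x6a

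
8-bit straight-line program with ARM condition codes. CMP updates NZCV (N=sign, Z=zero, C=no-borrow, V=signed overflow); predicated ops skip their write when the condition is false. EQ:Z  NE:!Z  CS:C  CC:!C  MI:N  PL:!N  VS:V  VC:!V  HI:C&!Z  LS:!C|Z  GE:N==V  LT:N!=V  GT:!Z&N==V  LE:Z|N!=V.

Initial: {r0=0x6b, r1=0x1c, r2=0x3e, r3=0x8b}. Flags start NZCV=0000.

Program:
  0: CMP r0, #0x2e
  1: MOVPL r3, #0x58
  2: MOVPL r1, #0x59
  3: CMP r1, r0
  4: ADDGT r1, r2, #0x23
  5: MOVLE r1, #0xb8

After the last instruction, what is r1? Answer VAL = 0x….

VAL = 0xb8

[0] flags=0010 → (cmp)
[1] flags=0010 PL?T → r3=0x58
[2] flags=0010 PL?T → r1=0x59
[3] flags=1000 → (cmp)
[4] flags=1000 GT?F → skip
[5] flags=1000 LE?T → r1=0xb8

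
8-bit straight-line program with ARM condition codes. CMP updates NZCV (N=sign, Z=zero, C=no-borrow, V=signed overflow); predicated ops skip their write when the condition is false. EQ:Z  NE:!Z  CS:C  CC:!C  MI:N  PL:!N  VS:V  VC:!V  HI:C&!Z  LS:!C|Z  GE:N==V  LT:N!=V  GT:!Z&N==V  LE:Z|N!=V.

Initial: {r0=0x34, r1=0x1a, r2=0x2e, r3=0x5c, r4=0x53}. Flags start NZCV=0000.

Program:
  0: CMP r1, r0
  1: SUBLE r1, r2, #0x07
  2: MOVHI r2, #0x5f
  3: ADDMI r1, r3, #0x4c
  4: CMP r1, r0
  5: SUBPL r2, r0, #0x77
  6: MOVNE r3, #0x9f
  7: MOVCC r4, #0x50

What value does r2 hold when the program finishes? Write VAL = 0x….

0: ✓ CMP  NZCV=1000
1: ✓ SUBLE  r1←0x27
2: · MOVHI
3: ✓ ADDMI  r1←0xa8
4: ✓ CMP  NZCV=0011
5: ✓ SUBPL  r2←0xbd
6: ✓ MOVNE  r3←0x9f
7: · MOVCC

VAL = 0xbd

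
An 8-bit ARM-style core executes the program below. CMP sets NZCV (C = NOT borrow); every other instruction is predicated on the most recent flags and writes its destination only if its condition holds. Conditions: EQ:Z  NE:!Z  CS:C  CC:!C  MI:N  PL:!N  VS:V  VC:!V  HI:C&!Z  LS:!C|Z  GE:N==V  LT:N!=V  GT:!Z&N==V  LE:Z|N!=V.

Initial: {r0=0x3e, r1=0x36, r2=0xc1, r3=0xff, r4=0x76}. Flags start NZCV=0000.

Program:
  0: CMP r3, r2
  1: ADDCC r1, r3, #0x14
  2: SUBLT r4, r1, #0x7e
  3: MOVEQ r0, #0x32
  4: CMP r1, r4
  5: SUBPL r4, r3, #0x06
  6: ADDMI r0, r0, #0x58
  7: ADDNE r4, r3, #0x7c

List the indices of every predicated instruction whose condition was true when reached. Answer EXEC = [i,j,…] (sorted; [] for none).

EXEC = [6,7]

[0] flags=0010 → (cmp)
[1] flags=0010 CC?F → skip
[2] flags=0010 LT?F → skip
[3] flags=0010 EQ?F → skip
[4] flags=1000 → (cmp)
[5] flags=1000 PL?F → skip
[6] flags=1000 MI?T → r0=0x96
[7] flags=1000 NE?T → r4=0x7b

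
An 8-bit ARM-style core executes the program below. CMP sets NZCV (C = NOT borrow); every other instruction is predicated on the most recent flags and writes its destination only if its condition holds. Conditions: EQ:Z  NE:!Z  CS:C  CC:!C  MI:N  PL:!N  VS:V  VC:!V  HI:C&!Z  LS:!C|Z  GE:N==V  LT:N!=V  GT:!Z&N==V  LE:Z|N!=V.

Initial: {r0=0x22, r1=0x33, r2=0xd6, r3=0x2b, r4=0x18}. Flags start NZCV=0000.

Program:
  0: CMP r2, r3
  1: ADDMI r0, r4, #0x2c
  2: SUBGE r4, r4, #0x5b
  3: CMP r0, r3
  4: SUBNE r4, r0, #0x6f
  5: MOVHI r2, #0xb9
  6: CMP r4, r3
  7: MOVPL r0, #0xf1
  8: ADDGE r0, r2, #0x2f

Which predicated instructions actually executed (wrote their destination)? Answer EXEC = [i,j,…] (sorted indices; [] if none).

[0] flags=1010 → (cmp)
[1] flags=1010 MI?T → r0=0x44
[2] flags=1010 GE?F → skip
[3] flags=0010 → (cmp)
[4] flags=0010 NE?T → r4=0xd5
[5] flags=0010 HI?T → r2=0xb9
[6] flags=1010 → (cmp)
[7] flags=1010 PL?F → skip
[8] flags=1010 GE?F → skip

EXEC = [1,4,5]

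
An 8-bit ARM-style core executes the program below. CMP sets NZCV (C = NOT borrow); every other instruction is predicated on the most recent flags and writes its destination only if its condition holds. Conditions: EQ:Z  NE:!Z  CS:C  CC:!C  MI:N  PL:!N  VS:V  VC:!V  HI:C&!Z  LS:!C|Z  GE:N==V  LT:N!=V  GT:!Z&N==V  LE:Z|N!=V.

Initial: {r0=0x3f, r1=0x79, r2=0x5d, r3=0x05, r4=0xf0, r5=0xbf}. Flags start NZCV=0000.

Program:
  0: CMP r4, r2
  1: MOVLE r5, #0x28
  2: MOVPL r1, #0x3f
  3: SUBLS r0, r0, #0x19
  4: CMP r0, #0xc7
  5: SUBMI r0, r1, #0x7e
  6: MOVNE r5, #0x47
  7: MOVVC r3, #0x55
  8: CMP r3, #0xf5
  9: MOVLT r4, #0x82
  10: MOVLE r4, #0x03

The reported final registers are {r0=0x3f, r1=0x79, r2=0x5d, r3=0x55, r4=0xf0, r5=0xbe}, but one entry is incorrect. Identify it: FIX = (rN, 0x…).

[0] flags=1010 → (cmp)
[1] flags=1010 LE?T → r5=0x28
[2] flags=1010 PL?F → skip
[3] flags=1010 LS?F → skip
[4] flags=0000 → (cmp)
[5] flags=0000 MI?F → skip
[6] flags=0000 NE?T → r5=0x47
[7] flags=0000 VC?T → r3=0x55
[8] flags=0000 → (cmp)
[9] flags=0000 LT?F → skip
[10] flags=0000 LE?F → skip

FIX = (r5, 0x47)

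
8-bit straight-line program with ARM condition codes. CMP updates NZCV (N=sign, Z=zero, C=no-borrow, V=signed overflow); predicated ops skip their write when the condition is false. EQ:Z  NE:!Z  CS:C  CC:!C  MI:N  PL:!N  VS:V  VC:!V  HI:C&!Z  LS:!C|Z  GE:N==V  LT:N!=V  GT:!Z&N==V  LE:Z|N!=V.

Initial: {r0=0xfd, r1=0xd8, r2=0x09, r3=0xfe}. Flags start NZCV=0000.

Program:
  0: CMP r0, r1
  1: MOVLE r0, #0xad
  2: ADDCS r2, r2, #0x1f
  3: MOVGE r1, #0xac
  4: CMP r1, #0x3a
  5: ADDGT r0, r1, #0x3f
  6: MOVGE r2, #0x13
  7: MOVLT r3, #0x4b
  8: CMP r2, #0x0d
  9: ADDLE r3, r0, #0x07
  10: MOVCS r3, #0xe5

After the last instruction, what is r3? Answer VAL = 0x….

0: ✓ CMP  NZCV=0010
1: · MOVLE
2: ✓ ADDCS  r2←0x28
3: ✓ MOVGE  r1←0xac
4: ✓ CMP  NZCV=0011
5: · ADDGT
6: · MOVGE
7: ✓ MOVLT  r3←0x4b
8: ✓ CMP  NZCV=0010
9: · ADDLE
10: ✓ MOVCS  r3←0xe5

VAL = 0xe5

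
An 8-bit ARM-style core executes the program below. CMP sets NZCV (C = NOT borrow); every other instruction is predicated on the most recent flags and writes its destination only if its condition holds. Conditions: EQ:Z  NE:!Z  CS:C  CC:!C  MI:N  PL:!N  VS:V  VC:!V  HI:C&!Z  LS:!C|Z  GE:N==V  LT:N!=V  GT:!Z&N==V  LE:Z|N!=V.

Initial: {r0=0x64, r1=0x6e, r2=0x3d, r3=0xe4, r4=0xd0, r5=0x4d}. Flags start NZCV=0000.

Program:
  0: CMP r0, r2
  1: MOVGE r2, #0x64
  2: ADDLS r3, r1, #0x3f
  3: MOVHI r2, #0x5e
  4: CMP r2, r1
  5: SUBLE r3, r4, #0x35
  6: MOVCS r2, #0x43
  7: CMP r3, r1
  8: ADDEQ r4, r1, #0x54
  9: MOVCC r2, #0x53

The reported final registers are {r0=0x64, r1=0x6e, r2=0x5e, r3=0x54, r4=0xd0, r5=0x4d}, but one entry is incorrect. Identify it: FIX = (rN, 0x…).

0: ✓ CMP  NZCV=0010
1: ✓ MOVGE  r2←0x64
2: · ADDLS
3: ✓ MOVHI  r2←0x5e
4: ✓ CMP  NZCV=1000
5: ✓ SUBLE  r3←0x9b
6: · MOVCS
7: ✓ CMP  NZCV=0011
8: · ADDEQ
9: · MOVCC

FIX = (r3, 0x9b)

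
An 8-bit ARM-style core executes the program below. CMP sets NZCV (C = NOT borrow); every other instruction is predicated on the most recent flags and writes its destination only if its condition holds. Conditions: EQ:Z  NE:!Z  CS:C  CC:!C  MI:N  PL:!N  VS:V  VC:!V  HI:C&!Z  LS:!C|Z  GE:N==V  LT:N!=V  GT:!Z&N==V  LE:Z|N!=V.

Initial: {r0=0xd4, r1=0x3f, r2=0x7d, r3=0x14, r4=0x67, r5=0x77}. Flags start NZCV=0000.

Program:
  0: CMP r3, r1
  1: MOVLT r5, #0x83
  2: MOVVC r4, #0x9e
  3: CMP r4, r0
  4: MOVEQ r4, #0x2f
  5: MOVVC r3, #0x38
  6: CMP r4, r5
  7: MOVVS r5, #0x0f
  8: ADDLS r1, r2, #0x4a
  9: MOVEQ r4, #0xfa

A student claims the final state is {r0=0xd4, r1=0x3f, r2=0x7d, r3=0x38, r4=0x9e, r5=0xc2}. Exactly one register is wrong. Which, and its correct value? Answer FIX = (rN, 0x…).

0: ✓ CMP  NZCV=1000
1: ✓ MOVLT  r5←0x83
2: ✓ MOVVC  r4←0x9e
3: ✓ CMP  NZCV=1000
4: · MOVEQ
5: ✓ MOVVC  r3←0x38
6: ✓ CMP  NZCV=0010
7: · MOVVS
8: · ADDLS
9: · MOVEQ

FIX = (r5, 0x83)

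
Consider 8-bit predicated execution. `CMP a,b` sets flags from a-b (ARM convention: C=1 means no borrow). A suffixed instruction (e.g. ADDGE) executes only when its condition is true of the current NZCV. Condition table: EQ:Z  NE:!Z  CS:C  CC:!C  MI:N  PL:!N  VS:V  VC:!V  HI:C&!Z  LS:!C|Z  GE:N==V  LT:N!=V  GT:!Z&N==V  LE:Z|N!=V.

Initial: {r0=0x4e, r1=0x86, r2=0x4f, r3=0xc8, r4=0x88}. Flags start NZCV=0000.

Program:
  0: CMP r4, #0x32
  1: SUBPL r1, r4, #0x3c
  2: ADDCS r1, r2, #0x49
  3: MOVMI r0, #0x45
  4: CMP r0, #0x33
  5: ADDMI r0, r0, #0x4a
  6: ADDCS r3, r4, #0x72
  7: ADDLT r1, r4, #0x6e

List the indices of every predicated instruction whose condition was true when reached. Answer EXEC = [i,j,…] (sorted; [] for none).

EXEC = [1,2,6]

[0] flags=0011 → (cmp)
[1] flags=0011 PL?T → r1=0x4c
[2] flags=0011 CS?T → r1=0x98
[3] flags=0011 MI?F → skip
[4] flags=0010 → (cmp)
[5] flags=0010 MI?F → skip
[6] flags=0010 CS?T → r3=0xfa
[7] flags=0010 LT?F → skip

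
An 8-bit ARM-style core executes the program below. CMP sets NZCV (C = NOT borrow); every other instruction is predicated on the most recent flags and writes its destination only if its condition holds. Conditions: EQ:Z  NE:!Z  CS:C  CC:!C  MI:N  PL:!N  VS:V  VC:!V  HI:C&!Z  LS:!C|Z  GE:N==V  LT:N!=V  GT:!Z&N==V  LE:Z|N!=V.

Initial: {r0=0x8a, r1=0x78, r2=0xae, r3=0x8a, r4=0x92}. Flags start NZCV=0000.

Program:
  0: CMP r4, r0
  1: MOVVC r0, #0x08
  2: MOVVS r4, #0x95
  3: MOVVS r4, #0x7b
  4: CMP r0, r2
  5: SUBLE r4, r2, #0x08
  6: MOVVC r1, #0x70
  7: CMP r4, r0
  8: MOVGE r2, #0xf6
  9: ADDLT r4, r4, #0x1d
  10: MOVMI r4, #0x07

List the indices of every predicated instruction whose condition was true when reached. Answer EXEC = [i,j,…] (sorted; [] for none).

[0] flags=0010 → (cmp)
[1] flags=0010 VC?T → r0=0x08
[2] flags=0010 VS?F → skip
[3] flags=0010 VS?F → skip
[4] flags=0000 → (cmp)
[5] flags=0000 LE?F → skip
[6] flags=0000 VC?T → r1=0x70
[7] flags=1010 → (cmp)
[8] flags=1010 GE?F → skip
[9] flags=1010 LT?T → r4=0xaf
[10] flags=1010 MI?T → r4=0x07

EXEC = [1,6,9,10]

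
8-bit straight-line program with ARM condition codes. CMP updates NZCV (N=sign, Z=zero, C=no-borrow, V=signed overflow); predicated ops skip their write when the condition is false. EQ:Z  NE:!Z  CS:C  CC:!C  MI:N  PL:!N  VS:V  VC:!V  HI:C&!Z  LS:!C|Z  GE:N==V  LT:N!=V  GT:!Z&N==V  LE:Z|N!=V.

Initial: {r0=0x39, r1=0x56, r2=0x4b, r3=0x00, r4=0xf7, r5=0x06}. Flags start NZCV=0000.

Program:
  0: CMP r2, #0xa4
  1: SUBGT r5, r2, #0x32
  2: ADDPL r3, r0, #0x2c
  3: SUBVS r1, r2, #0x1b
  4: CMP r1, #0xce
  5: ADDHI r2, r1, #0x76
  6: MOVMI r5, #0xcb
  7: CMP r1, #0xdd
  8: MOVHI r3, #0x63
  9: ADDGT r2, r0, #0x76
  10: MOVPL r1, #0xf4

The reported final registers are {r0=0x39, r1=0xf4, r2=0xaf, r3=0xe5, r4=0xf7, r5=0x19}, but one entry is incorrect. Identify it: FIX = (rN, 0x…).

[0] flags=1001 → (cmp)
[1] flags=1001 GT?T → r5=0x19
[2] flags=1001 PL?F → skip
[3] flags=1001 VS?T → r1=0x30
[4] flags=0000 → (cmp)
[5] flags=0000 HI?F → skip
[6] flags=0000 MI?F → skip
[7] flags=0000 → (cmp)
[8] flags=0000 HI?F → skip
[9] flags=0000 GT?T → r2=0xaf
[10] flags=0000 PL?T → r1=0xf4

FIX = (r3, 0x00)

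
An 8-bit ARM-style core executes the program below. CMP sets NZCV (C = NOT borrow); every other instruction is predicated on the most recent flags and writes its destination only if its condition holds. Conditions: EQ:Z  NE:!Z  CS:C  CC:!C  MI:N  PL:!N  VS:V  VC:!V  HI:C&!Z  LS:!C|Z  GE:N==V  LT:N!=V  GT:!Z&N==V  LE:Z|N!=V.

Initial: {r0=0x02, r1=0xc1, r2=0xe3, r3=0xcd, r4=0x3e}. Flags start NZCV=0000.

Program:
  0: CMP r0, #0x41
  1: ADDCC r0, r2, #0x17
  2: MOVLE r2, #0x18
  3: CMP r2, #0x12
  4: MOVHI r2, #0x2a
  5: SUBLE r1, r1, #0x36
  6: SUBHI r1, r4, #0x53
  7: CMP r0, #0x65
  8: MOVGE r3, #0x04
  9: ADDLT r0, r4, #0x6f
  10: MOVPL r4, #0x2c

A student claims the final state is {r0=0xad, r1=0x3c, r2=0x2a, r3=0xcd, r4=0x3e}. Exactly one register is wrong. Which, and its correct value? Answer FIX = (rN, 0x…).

FIX = (r1, 0xeb)

0: ✓ CMP  NZCV=1000
1: ✓ ADDCC  r0←0xfa
2: ✓ MOVLE  r2←0x18
3: ✓ CMP  NZCV=0010
4: ✓ MOVHI  r2←0x2a
5: · SUBLE
6: ✓ SUBHI  r1←0xeb
7: ✓ CMP  NZCV=1010
8: · MOVGE
9: ✓ ADDLT  r0←0xad
10: · MOVPL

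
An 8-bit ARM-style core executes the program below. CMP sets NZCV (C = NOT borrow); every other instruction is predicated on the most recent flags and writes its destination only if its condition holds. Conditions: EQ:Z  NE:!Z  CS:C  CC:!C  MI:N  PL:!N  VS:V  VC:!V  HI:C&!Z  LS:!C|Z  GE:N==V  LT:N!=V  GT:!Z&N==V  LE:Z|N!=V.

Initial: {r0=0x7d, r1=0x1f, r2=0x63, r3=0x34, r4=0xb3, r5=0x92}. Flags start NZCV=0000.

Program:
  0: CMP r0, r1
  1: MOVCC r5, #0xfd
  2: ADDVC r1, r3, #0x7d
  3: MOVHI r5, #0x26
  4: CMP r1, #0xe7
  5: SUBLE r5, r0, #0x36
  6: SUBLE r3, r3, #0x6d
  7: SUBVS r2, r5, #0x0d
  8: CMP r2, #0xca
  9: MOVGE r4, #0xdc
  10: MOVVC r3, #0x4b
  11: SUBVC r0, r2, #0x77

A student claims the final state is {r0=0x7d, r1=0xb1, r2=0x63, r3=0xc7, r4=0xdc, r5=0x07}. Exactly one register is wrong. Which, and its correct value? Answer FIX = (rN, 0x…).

[0] flags=0010 → (cmp)
[1] flags=0010 CC?F → skip
[2] flags=0010 VC?T → r1=0xb1
[3] flags=0010 HI?T → r5=0x26
[4] flags=1000 → (cmp)
[5] flags=1000 LE?T → r5=0x47
[6] flags=1000 LE?T → r3=0xc7
[7] flags=1000 VS?F → skip
[8] flags=1001 → (cmp)
[9] flags=1001 GE?T → r4=0xdc
[10] flags=1001 VC?F → skip
[11] flags=1001 VC?F → skip

FIX = (r5, 0x47)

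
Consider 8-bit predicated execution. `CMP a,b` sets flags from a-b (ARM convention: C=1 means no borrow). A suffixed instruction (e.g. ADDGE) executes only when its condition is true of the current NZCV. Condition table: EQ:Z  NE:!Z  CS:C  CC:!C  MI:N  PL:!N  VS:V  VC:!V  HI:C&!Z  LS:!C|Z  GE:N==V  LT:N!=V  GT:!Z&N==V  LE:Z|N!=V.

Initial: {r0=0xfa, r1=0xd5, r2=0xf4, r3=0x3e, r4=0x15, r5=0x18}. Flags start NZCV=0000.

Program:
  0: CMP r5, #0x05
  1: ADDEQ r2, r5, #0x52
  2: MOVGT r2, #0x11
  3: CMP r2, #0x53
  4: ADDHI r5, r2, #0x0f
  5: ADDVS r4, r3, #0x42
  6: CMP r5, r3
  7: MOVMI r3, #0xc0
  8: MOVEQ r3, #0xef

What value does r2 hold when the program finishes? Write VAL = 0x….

0: ✓ CMP  NZCV=0010
1: · ADDEQ
2: ✓ MOVGT  r2←0x11
3: ✓ CMP  NZCV=1000
4: · ADDHI
5: · ADDVS
6: ✓ CMP  NZCV=1000
7: ✓ MOVMI  r3←0xc0
8: · MOVEQ

VAL = 0x11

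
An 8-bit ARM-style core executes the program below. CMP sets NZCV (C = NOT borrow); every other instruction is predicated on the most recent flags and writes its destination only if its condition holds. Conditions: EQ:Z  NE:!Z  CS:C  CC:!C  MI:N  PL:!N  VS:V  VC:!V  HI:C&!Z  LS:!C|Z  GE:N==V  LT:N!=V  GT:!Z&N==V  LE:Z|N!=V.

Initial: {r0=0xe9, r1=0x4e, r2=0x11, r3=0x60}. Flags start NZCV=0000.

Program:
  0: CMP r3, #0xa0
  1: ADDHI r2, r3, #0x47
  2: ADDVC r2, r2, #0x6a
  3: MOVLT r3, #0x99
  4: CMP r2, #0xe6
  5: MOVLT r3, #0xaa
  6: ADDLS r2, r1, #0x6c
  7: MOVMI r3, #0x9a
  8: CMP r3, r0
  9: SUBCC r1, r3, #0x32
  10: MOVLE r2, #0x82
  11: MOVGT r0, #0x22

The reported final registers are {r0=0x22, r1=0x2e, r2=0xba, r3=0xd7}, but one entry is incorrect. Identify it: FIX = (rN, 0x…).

FIX = (r3, 0x60)

[0] flags=1001 → (cmp)
[1] flags=1001 HI?F → skip
[2] flags=1001 VC?F → skip
[3] flags=1001 LT?F → skip
[4] flags=0000 → (cmp)
[5] flags=0000 LT?F → skip
[6] flags=0000 LS?T → r2=0xba
[7] flags=0000 MI?F → skip
[8] flags=0000 → (cmp)
[9] flags=0000 CC?T → r1=0x2e
[10] flags=0000 LE?F → skip
[11] flags=0000 GT?T → r0=0x22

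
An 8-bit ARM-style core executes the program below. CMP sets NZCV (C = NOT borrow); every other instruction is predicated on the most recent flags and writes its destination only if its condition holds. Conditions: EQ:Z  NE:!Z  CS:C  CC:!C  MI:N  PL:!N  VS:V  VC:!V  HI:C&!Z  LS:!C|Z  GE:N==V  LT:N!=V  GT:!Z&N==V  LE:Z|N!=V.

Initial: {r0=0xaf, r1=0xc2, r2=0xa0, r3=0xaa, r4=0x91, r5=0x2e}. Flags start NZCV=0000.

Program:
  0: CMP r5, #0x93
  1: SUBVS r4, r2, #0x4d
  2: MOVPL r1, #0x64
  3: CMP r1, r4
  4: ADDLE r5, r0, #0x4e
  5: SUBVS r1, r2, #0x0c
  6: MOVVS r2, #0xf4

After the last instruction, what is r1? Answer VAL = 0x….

0: ✓ CMP  NZCV=1001
1: ✓ SUBVS  r4←0x53
2: · MOVPL
3: ✓ CMP  NZCV=0011
4: ✓ ADDLE  r5←0xfd
5: ✓ SUBVS  r1←0x94
6: ✓ MOVVS  r2←0xf4

VAL = 0x94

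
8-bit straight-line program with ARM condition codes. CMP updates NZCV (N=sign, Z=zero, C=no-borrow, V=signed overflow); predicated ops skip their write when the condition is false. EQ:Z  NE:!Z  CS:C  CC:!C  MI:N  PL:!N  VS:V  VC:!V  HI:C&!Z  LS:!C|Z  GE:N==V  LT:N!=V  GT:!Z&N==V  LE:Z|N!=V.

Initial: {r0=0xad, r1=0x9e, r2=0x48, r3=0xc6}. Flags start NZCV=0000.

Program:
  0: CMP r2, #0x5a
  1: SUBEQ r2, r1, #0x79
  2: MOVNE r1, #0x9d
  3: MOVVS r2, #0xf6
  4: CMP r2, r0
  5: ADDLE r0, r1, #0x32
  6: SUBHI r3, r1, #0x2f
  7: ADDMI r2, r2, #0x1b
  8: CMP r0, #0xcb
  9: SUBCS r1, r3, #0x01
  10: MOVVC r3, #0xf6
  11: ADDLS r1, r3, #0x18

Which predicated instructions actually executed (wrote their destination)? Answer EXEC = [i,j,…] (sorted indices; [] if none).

[0] flags=1000 → (cmp)
[1] flags=1000 EQ?F → skip
[2] flags=1000 NE?T → r1=0x9d
[3] flags=1000 VS?F → skip
[4] flags=1001 → (cmp)
[5] flags=1001 LE?F → skip
[6] flags=1001 HI?F → skip
[7] flags=1001 MI?T → r2=0x63
[8] flags=1000 → (cmp)
[9] flags=1000 CS?F → skip
[10] flags=1000 VC?T → r3=0xf6
[11] flags=1000 LS?T → r1=0x0e

EXEC = [2,7,10,11]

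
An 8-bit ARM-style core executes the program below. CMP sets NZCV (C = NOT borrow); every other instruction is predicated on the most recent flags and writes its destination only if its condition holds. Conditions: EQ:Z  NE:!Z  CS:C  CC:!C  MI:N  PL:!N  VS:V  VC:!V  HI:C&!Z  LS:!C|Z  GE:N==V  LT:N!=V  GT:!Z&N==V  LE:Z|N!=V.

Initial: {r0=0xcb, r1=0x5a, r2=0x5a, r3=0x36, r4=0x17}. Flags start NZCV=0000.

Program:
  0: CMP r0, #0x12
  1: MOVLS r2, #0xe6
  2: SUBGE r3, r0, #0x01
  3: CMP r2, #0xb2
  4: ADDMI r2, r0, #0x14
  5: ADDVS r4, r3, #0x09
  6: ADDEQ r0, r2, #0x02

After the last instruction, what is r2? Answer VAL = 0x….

VAL = 0xdf

[0] flags=1010 → (cmp)
[1] flags=1010 LS?F → skip
[2] flags=1010 GE?F → skip
[3] flags=1001 → (cmp)
[4] flags=1001 MI?T → r2=0xdf
[5] flags=1001 VS?T → r4=0x3f
[6] flags=1001 EQ?F → skip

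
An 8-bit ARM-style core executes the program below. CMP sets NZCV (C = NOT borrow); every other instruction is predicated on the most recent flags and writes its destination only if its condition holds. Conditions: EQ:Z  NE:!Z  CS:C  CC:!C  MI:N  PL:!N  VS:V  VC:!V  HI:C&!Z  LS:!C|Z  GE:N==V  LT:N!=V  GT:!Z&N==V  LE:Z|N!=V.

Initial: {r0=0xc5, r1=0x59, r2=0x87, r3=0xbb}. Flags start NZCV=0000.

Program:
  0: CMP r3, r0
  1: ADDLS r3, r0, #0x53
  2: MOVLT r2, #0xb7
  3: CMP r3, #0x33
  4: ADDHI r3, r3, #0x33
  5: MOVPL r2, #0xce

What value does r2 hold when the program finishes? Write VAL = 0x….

0: ✓ CMP  NZCV=1000
1: ✓ ADDLS  r3←0x18
2: ✓ MOVLT  r2←0xb7
3: ✓ CMP  NZCV=1000
4: · ADDHI
5: · MOVPL

VAL = 0xb7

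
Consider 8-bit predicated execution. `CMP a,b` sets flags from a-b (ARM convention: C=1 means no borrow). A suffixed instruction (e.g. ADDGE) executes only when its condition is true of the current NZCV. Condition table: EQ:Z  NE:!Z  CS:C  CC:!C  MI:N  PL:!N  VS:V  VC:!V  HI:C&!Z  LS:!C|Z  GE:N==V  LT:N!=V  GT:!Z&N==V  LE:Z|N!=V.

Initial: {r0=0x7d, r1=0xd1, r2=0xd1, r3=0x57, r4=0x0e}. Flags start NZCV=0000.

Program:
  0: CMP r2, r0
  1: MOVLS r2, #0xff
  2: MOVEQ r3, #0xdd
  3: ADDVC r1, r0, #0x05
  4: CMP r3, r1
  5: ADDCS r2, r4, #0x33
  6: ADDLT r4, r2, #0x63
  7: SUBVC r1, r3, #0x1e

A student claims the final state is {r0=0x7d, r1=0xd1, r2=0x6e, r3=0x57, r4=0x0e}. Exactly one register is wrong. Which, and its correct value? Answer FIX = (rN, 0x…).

0: ✓ CMP  NZCV=0011
1: · MOVLS
2: · MOVEQ
3: · ADDVC
4: ✓ CMP  NZCV=1001
5: · ADDCS
6: · ADDLT
7: · SUBVC

FIX = (r2, 0xd1)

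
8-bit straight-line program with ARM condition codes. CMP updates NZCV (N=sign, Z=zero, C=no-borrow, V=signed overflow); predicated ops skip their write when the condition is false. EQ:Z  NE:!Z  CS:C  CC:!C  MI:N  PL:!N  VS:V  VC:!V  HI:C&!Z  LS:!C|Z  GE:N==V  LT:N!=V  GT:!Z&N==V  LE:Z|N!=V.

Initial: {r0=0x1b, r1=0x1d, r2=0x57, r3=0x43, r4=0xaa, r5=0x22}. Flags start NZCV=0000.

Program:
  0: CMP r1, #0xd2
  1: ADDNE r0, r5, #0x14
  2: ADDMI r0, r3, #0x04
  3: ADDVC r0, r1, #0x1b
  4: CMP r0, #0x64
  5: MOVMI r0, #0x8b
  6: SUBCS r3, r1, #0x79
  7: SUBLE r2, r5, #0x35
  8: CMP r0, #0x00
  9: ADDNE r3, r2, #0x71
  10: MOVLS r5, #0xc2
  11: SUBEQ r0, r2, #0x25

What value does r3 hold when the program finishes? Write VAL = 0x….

0: ✓ CMP  NZCV=0000
1: ✓ ADDNE  r0←0x36
2: · ADDMI
3: ✓ ADDVC  r0←0x38
4: ✓ CMP  NZCV=1000
5: ✓ MOVMI  r0←0x8b
6: · SUBCS
7: ✓ SUBLE  r2←0xed
8: ✓ CMP  NZCV=1010
9: ✓ ADDNE  r3←0x5e
10: · MOVLS
11: · SUBEQ

VAL = 0x5e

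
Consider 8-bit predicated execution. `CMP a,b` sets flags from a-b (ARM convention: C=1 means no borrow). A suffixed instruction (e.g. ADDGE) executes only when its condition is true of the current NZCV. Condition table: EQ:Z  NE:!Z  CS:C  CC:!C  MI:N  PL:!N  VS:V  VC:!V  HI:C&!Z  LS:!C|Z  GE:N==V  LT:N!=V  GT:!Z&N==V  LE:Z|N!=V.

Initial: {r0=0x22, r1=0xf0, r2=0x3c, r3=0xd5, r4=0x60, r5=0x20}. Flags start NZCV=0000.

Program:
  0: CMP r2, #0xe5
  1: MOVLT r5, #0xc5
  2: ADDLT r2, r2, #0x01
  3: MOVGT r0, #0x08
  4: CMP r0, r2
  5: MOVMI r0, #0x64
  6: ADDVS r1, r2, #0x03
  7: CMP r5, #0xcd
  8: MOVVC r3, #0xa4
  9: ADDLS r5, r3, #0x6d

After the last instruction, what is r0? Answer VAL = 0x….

VAL = 0x64

0: ✓ CMP  NZCV=0000
1: · MOVLT
2: · ADDLT
3: ✓ MOVGT  r0←0x08
4: ✓ CMP  NZCV=1000
5: ✓ MOVMI  r0←0x64
6: · ADDVS
7: ✓ CMP  NZCV=0000
8: ✓ MOVVC  r3←0xa4
9: ✓ ADDLS  r5←0x11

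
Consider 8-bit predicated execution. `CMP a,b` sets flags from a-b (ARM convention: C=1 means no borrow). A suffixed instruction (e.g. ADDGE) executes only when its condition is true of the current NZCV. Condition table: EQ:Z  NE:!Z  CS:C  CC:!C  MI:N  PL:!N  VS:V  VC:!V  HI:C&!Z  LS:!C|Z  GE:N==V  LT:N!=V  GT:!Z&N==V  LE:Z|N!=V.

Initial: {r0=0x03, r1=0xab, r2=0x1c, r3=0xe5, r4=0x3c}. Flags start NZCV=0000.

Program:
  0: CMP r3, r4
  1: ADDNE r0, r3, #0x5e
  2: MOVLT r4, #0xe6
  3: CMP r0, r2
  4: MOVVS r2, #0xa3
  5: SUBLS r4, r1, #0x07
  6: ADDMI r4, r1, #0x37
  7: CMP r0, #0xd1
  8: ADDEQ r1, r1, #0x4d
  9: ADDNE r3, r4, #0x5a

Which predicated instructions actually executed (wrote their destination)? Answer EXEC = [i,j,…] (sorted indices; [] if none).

EXEC = [1,2,9]

[0] flags=1010 → (cmp)
[1] flags=1010 NE?T → r0=0x43
[2] flags=1010 LT?T → r4=0xe6
[3] flags=0010 → (cmp)
[4] flags=0010 VS?F → skip
[5] flags=0010 LS?F → skip
[6] flags=0010 MI?F → skip
[7] flags=0000 → (cmp)
[8] flags=0000 EQ?F → skip
[9] flags=0000 NE?T → r3=0x40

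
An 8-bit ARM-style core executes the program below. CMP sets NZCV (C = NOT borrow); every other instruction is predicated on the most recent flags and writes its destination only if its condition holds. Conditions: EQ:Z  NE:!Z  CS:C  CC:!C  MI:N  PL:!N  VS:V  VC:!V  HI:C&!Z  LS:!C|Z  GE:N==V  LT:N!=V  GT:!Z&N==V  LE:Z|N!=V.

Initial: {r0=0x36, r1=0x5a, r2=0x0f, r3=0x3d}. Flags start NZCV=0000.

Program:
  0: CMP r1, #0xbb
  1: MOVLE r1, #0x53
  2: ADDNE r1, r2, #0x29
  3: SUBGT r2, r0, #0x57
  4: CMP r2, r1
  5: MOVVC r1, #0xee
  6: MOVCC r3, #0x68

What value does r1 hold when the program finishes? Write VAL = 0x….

0: ✓ CMP  NZCV=1001
1: · MOVLE
2: ✓ ADDNE  r1←0x38
3: ✓ SUBGT  r2←0xdf
4: ✓ CMP  NZCV=1010
5: ✓ MOVVC  r1←0xee
6: · MOVCC

VAL = 0xee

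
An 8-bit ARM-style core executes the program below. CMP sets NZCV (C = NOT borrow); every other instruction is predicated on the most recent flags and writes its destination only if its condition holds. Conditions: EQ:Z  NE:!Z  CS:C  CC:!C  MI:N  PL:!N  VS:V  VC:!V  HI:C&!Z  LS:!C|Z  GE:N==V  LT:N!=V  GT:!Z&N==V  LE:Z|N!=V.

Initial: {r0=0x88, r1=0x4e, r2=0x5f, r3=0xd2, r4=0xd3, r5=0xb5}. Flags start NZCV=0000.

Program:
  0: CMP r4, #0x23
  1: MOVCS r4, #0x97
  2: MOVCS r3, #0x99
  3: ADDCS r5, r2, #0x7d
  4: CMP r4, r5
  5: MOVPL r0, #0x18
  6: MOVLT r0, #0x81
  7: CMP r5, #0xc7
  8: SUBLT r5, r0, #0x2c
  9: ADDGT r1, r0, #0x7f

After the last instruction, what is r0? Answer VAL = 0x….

VAL = 0x81

[0] flags=1010 → (cmp)
[1] flags=1010 CS?T → r4=0x97
[2] flags=1010 CS?T → r3=0x99
[3] flags=1010 CS?T → r5=0xdc
[4] flags=1000 → (cmp)
[5] flags=1000 PL?F → skip
[6] flags=1000 LT?T → r0=0x81
[7] flags=0010 → (cmp)
[8] flags=0010 LT?F → skip
[9] flags=0010 GT?T → r1=0x00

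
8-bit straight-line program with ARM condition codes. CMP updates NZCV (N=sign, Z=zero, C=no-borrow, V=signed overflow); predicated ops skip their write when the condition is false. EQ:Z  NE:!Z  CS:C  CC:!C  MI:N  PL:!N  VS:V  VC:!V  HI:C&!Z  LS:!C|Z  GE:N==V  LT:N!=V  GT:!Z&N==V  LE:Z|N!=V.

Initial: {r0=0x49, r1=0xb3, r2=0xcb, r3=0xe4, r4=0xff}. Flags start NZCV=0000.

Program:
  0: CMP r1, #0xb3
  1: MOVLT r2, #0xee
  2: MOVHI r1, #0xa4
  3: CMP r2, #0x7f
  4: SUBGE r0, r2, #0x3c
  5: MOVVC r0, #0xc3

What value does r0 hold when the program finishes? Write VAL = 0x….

VAL = 0x49

[0] flags=0110 → (cmp)
[1] flags=0110 LT?F → skip
[2] flags=0110 HI?F → skip
[3] flags=0011 → (cmp)
[4] flags=0011 GE?F → skip
[5] flags=0011 VC?F → skip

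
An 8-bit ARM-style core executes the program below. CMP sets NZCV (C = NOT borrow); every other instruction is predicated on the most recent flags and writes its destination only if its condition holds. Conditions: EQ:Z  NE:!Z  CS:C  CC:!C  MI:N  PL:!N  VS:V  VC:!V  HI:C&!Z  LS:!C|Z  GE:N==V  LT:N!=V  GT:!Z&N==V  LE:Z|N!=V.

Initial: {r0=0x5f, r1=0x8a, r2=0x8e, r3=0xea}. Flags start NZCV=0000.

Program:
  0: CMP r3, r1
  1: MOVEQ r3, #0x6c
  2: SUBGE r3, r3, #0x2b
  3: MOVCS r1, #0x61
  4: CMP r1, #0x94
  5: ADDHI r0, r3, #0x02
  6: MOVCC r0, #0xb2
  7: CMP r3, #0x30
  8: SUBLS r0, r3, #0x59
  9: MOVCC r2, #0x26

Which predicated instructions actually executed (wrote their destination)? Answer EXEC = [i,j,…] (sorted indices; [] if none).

EXEC = [2,3,6]

0: ✓ CMP  NZCV=0010
1: · MOVEQ
2: ✓ SUBGE  r3←0xbf
3: ✓ MOVCS  r1←0x61
4: ✓ CMP  NZCV=1001
5: · ADDHI
6: ✓ MOVCC  r0←0xb2
7: ✓ CMP  NZCV=1010
8: · SUBLS
9: · MOVCC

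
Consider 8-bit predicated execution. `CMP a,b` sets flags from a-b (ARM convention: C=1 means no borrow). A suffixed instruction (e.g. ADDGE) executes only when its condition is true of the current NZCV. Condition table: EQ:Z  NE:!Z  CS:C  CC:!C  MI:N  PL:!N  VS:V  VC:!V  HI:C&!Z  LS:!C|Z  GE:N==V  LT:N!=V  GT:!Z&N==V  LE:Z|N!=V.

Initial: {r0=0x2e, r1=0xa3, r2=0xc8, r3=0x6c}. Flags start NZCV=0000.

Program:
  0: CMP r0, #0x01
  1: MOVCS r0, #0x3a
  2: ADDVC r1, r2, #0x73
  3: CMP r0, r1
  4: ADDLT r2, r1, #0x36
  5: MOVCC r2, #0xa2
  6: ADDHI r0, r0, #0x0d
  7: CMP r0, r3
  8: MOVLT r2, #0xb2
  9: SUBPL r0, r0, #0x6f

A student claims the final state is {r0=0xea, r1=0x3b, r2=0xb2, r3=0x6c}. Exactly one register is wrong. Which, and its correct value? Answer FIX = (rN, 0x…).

FIX = (r0, 0x3a)

0: ✓ CMP  NZCV=0010
1: ✓ MOVCS  r0←0x3a
2: ✓ ADDVC  r1←0x3b
3: ✓ CMP  NZCV=1000
4: ✓ ADDLT  r2←0x71
5: ✓ MOVCC  r2←0xa2
6: · ADDHI
7: ✓ CMP  NZCV=1000
8: ✓ MOVLT  r2←0xb2
9: · SUBPL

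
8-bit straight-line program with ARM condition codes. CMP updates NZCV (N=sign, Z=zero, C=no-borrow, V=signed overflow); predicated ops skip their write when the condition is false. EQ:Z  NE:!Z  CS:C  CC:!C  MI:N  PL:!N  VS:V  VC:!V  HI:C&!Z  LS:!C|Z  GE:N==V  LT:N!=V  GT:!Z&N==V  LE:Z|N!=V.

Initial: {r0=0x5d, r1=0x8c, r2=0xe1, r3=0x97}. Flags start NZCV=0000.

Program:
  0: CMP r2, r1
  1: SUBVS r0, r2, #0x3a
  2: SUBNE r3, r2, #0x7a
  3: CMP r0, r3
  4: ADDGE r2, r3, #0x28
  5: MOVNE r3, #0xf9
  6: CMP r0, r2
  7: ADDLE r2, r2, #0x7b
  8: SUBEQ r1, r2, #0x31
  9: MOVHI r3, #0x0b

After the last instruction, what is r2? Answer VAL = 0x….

VAL = 0xe1

0: ✓ CMP  NZCV=0010
1: · SUBVS
2: ✓ SUBNE  r3←0x67
3: ✓ CMP  NZCV=1000
4: · ADDGE
5: ✓ MOVNE  r3←0xf9
6: ✓ CMP  NZCV=0000
7: · ADDLE
8: · SUBEQ
9: · MOVHI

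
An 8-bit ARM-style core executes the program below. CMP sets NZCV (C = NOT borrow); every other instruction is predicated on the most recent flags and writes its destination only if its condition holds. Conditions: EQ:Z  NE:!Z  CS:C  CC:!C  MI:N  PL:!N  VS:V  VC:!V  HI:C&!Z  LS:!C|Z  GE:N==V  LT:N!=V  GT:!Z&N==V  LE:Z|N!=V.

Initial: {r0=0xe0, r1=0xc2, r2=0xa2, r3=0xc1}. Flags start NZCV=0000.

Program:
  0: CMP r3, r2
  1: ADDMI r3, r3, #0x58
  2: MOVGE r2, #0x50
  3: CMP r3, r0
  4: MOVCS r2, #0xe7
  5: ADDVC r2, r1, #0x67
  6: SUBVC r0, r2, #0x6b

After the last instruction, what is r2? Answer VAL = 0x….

[0] flags=0010 → (cmp)
[1] flags=0010 MI?F → skip
[2] flags=0010 GE?T → r2=0x50
[3] flags=1000 → (cmp)
[4] flags=1000 CS?F → skip
[5] flags=1000 VC?T → r2=0x29
[6] flags=1000 VC?T → r0=0xbe

VAL = 0x29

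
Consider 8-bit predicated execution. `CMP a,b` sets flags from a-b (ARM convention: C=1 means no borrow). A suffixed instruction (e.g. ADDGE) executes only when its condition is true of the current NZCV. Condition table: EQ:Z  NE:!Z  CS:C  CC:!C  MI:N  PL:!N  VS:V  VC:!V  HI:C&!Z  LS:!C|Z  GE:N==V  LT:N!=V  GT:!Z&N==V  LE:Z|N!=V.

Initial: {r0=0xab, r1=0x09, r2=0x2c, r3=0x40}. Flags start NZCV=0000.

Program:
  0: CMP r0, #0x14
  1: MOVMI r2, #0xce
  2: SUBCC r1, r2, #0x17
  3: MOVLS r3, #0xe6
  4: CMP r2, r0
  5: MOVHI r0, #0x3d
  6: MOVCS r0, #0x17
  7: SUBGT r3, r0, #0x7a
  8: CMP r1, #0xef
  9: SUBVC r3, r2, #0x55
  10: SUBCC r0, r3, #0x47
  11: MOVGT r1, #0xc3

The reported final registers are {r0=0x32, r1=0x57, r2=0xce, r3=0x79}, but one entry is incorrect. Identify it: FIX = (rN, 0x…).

0: ✓ CMP  NZCV=1010
1: ✓ MOVMI  r2←0xce
2: · SUBCC
3: · MOVLS
4: ✓ CMP  NZCV=0010
5: ✓ MOVHI  r0←0x3d
6: ✓ MOVCS  r0←0x17
7: ✓ SUBGT  r3←0x9d
8: ✓ CMP  NZCV=0000
9: ✓ SUBVC  r3←0x79
10: ✓ SUBCC  r0←0x32
11: ✓ MOVGT  r1←0xc3

FIX = (r1, 0xc3)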